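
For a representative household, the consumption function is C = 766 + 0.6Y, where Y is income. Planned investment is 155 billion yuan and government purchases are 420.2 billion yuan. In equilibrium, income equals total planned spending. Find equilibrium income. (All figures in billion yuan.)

Y = C + I + G = 766 + 0.6Y + 155 + 420.2
Y − 0.6Y = 1341.2
0.4Y = 1341.2, so Y = 1341.2/0.4 = 3353

Y = 3353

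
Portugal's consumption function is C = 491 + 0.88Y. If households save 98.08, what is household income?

S = Y − C = -491 + 0.12Y
-491 + 0.12Y = 98.08, so 0.12Y = 589.08 and Y = 4909

Y = 4909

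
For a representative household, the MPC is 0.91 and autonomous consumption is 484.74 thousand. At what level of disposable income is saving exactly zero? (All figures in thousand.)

Y = 5386

At break-even, C = Y: 484.74 + 0.91Y = Y
0.09Y = 484.74, so Y = 484.74/0.09 = 5386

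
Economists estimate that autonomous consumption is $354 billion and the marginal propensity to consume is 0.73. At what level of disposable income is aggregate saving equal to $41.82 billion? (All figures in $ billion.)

S = Y − C = -354 + 0.27Y
-354 + 0.27Y = 41.82, so 0.27Y = 395.82 and Y = 1466

Y = 1466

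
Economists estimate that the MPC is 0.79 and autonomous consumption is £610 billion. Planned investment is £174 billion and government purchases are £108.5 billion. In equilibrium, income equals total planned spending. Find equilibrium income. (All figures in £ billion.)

Y = 4250

Y = C + I + G = 610 + 0.79Y + 174 + 108.5
Y − 0.79Y = 892.5
0.21Y = 892.5, so Y = 892.5/0.21 = 4250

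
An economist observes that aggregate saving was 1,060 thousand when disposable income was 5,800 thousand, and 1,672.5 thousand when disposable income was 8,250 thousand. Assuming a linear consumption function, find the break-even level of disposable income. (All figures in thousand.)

Y = 1560

MPS = ΔS/ΔY = (1672.5 − 1060)/(8250 − 5800) = 612.5/2450 = 0.25
MPC = 1 − MPS = 0.75
From S(5800) = 1060: −a + 0.25(5800) = 1060, so a = 1450 − 1060 = 390
Break-even (S = 0): Y = a/MPS = 390/0.25 = 1560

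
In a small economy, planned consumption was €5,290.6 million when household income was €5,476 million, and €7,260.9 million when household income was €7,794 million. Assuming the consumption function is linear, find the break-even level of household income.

MPC = (7260.9 − 5290.6)/(7794 − 5476) = 1970.3/2318 = 0.85
a = 5290.6 − 0.85(5476) = 5290.6 − 4654.6 = 636
Break-even: Y = a/(1−MPC) = 636/0.15 = 4240

Y = 4240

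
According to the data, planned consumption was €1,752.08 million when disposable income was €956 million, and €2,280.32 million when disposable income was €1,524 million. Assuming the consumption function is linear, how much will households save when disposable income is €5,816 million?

S = -455.88

MPC = (2280.32 − 1752.08)/(1524 − 956) = 528.24/568 = 0.93
a = 1752.08 − 0.93(956) = 1752.08 − 889.08 = 863
C = 863 + 0.93(5816) = 6271.88
S = 5816 − 6271.88 = -455.88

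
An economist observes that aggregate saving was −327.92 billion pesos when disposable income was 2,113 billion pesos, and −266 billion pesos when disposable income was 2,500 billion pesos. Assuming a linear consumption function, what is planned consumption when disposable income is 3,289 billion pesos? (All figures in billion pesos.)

C = 3428.76

MPS = ΔS/ΔY = (-266 − (-327.92))/(2500 − 2113) = 61.92/387 = 0.16
MPC = 1 − MPS = 0.84
Autonomous saving = -327.92 − 0.16(2113) = -666, so a = 666
C = 666 + 0.84(3289) = 666 + 2762.76 = 3428.76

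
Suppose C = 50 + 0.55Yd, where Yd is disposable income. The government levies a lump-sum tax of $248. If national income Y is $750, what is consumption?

C = 326.1

Yd = Y − T = 750 − 248 = 502
C = 50 + 0.55(502) = 50 + 276.1 = 326.1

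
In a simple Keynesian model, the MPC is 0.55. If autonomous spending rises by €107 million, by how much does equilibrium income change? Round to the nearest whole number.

The multiplier is 1/(1 − MPC) = 1/0.45.
ΔY = 107/0.45 = 237.78 ≈ 238

ΔY ≈ 238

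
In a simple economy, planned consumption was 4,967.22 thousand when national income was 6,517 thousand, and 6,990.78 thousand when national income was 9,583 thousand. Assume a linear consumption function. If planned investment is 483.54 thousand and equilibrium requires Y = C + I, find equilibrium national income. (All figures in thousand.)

MPC = (6990.78 − 4967.22)/(9583 − 6517) = 2023.56/3066 = 0.66
a = 4967.22 − 0.66(6517) = 666
Equilibrium: Y = 666 + 0.66Y + 483.54
0.34Y = 1149.54, so Y = 1149.54/0.34 = 3381

Y = 3381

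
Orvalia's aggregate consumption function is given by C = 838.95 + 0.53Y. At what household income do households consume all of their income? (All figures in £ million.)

Y = 1785

At break-even, C = Y: 838.95 + 0.53Y = Y
0.47Y = 838.95, so Y = 838.95/0.47 = 1785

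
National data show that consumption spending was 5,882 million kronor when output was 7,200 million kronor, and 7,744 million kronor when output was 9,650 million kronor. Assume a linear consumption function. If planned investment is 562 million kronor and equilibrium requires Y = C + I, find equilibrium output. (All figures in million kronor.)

Y = 4050

MPC = (7744 − 5882)/(9650 − 7200) = 1862/2450 = 0.76
a = 5882 − 0.76(7200) = 410
Equilibrium: Y = 410 + 0.76Y + 562
0.24Y = 972, so Y = 972/0.24 = 4050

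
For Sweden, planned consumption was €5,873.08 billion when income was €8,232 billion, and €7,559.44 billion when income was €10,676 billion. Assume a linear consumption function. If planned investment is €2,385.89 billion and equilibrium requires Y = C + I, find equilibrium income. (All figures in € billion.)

Y = 8319

MPC = (7559.44 − 5873.08)/(10676 − 8232) = 1686.36/2444 = 0.69
a = 5873.08 − 0.69(8232) = 193
Equilibrium: Y = 193 + 0.69Y + 2385.89
0.31Y = 2578.89, so Y = 2578.89/0.31 = 8319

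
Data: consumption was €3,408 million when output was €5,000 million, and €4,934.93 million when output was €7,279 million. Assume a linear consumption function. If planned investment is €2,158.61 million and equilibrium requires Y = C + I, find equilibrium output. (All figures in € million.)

Y = 6717

MPC = (4934.93 − 3408)/(7279 − 5000) = 1526.93/2279 = 0.67
a = 3408 − 0.67(5000) = 58
Equilibrium: Y = 58 + 0.67Y + 2158.61
0.33Y = 2216.61, so Y = 2216.61/0.33 = 6717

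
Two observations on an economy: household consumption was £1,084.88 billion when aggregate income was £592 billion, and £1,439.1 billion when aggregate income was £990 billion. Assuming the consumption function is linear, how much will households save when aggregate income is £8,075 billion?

MPC = (1439.1 − 1084.88)/(990 − 592) = 354.22/398 = 0.89
a = 1084.88 − 0.89(592) = 1084.88 − 526.88 = 558
C = 558 + 0.89(8075) = 7744.75
S = 8075 − 7744.75 = 330.25

S = 330.25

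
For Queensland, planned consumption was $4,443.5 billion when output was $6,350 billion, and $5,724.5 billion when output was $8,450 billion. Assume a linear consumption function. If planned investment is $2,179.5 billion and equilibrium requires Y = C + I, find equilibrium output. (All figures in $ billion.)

Y = 7050

MPC = (5724.5 − 4443.5)/(8450 − 6350) = 1281/2100 = 0.61
a = 4443.5 − 0.61(6350) = 570
Equilibrium: Y = 570 + 0.61Y + 2179.5
0.39Y = 2749.5, so Y = 2749.5/0.39 = 7050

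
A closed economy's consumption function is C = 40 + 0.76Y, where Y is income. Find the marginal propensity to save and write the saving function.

MPS = 0.24; S = -40 + 0.24Y

MPS = 1 − MPC = 1 − 0.76 = 0.24
S = Y − C = -40 + 0.24Y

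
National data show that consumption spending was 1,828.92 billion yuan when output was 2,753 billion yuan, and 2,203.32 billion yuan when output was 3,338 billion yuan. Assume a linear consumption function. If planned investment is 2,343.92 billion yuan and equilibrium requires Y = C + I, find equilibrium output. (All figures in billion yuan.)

MPC = (2203.32 − 1828.92)/(3338 − 2753) = 374.4/585 = 0.64
a = 1828.92 − 0.64(2753) = 67
Equilibrium: Y = 67 + 0.64Y + 2343.92
0.36Y = 2410.92, so Y = 2410.92/0.36 = 6697

Y = 6697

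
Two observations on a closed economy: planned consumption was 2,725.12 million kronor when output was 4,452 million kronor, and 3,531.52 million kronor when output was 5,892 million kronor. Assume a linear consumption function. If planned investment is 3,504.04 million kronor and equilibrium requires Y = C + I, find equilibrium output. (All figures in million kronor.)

Y = 8491

MPC = (3531.52 − 2725.12)/(5892 − 4452) = 806.4/1440 = 0.56
a = 2725.12 − 0.56(4452) = 232
Equilibrium: Y = 232 + 0.56Y + 3504.04
0.44Y = 3736.04, so Y = 3736.04/0.44 = 8491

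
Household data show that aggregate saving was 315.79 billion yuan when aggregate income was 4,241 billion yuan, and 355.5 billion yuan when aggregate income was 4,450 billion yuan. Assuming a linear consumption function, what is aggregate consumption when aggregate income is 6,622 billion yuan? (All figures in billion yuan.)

C = 5853.82

MPS = ΔS/ΔY = (355.5 − 315.79)/(4450 − 4241) = 39.71/209 = 0.19
MPC = 1 − MPS = 0.81
Autonomous saving = 315.79 − 0.19(4241) = -490, so a = 490
C = 490 + 0.81(6622) = 490 + 5363.82 = 5853.82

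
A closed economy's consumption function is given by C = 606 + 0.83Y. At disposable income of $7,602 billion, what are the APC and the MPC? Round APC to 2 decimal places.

MPC = 0.83 (the slope of the consumption function)
C = 606 + 0.83(7602) = 6915.66, so APC = 6915.66/7602 = 0.91

APC = 0.91; MPC = 0.83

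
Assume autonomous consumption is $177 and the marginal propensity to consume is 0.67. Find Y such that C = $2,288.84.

Y = 3152

177 + 0.67Y = 2288.84
0.67Y = 2111.84, so Y = 2111.84/0.67 = 3152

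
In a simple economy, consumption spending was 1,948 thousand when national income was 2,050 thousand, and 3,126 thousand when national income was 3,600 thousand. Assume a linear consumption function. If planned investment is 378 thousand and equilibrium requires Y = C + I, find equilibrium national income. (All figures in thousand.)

MPC = (3126 − 1948)/(3600 − 2050) = 1178/1550 = 0.76
a = 1948 − 0.76(2050) = 390
Equilibrium: Y = 390 + 0.76Y + 378
0.24Y = 768, so Y = 768/0.24 = 3200

Y = 3200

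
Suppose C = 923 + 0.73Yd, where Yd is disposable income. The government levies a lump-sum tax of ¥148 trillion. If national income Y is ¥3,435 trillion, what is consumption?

C = 3322.51

Yd = Y − T = 3435 − 148 = 3287
C = 923 + 0.73(3287) = 923 + 2399.51 = 3322.51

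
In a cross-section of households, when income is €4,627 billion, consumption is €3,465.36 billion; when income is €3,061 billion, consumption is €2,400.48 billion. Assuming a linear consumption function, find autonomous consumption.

a = 319

MPC = ΔC/ΔY = (3465.36 − 2400.48)/(4627 − 3061) = 1064.88/1566 = 0.68
a = C − MPC·Y = 2400.48 − 0.68(3061) = 2400.48 − 2081.48 = 319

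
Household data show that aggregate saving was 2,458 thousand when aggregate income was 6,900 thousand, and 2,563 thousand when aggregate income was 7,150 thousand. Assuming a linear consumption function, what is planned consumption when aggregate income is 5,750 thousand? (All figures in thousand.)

MPS = ΔS/ΔY = (2563 − 2458)/(7150 − 6900) = 105/250 = 0.42
MPC = 1 − MPS = 0.58
Autonomous saving = 2458 − 0.42(6900) = -440, so a = 440
C = 440 + 0.58(5750) = 440 + 3335 = 3775

C = 3775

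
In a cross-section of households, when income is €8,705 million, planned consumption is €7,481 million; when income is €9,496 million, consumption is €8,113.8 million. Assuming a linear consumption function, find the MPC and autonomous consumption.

MPC = ΔC/ΔY = (8113.8 − 7481)/(9496 − 8705) = 632.8/791 = 0.8
a = C − MPC·Y = 7481 − 0.8(8705) = 7481 − 6964 = 517

MPC = 0.8; a = 517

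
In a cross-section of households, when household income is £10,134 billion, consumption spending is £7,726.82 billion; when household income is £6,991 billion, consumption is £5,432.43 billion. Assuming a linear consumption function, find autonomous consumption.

MPC = ΔC/ΔY = (7726.82 − 5432.43)/(10134 − 6991) = 2294.39/3143 = 0.73
a = C − MPC·Y = 5432.43 − 0.73(6991) = 5432.43 − 5103.43 = 329

a = 329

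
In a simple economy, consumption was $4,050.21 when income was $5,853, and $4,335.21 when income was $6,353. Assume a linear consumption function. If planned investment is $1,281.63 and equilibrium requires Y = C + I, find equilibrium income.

MPC = (4335.21 − 4050.21)/(6353 − 5853) = 285/500 = 0.57
a = 4050.21 − 0.57(5853) = 714
Equilibrium: Y = 714 + 0.57Y + 1281.63
0.43Y = 1995.63, so Y = 1995.63/0.43 = 4641

Y = 4641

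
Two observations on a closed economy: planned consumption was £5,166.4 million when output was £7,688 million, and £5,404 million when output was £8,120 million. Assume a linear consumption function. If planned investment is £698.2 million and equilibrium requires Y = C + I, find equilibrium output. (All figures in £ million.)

Y = 3636

MPC = (5404 − 5166.4)/(8120 − 7688) = 237.6/432 = 0.55
a = 5166.4 − 0.55(7688) = 938
Equilibrium: Y = 938 + 0.55Y + 698.2
0.45Y = 1636.2, so Y = 1636.2/0.45 = 3636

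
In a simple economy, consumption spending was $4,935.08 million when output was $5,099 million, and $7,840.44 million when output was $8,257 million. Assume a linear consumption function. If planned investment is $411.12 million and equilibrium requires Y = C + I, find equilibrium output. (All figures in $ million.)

Y = 8189

MPC = (7840.44 − 4935.08)/(8257 − 5099) = 2905.36/3158 = 0.92
a = 4935.08 − 0.92(5099) = 244
Equilibrium: Y = 244 + 0.92Y + 411.12
0.08Y = 655.12, so Y = 655.12/0.08 = 8189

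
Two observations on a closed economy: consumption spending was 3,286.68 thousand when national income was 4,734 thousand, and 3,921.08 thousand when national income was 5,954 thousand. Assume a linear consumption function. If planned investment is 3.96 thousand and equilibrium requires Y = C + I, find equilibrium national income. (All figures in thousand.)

MPC = (3921.08 − 3286.68)/(5954 − 4734) = 634.4/1220 = 0.52
a = 3286.68 − 0.52(4734) = 825
Equilibrium: Y = 825 + 0.52Y + 3.96
0.48Y = 828.96, so Y = 828.96/0.48 = 1727

Y = 1727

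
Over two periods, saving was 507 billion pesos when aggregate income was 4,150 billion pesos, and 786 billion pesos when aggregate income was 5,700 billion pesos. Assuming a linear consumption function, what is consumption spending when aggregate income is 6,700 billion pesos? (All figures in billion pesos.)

C = 5734

MPS = ΔS/ΔY = (786 − 507)/(5700 − 4150) = 279/1550 = 0.18
MPC = 1 − MPS = 0.82
Autonomous saving = 507 − 0.18(4150) = -240, so a = 240
C = 240 + 0.82(6700) = 240 + 5494 = 5734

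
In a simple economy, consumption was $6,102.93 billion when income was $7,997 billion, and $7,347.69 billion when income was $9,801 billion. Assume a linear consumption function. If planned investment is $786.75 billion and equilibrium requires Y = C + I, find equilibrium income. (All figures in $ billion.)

MPC = (7347.69 − 6102.93)/(9801 − 7997) = 1244.76/1804 = 0.69
a = 6102.93 − 0.69(7997) = 585
Equilibrium: Y = 585 + 0.69Y + 786.75
0.31Y = 1371.75, so Y = 1371.75/0.31 = 4425

Y = 4425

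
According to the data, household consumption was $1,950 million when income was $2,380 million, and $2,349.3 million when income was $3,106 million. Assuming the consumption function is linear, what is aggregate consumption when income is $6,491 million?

MPC = (2349.3 − 1950)/(3106 − 2380) = 399.3/726 = 0.55
a = 1950 − 0.55(2380) = 1950 − 1309 = 641
C = 641 + 0.55(6491) = 641 + 3570.05 = 4211.05

C = 4211.05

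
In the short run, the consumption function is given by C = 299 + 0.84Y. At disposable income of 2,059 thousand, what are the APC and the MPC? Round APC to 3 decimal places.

APC = 0.985; MPC = 0.84

MPC = 0.84 (the slope of the consumption function)
C = 299 + 0.84(2059) = 2028.56, so APC = 2028.56/2059 = 0.985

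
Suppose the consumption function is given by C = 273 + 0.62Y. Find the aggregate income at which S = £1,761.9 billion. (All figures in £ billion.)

S = Y − C = -273 + 0.38Y
-273 + 0.38Y = 1761.9, so 0.38Y = 2034.9 and Y = 5355

Y = 5355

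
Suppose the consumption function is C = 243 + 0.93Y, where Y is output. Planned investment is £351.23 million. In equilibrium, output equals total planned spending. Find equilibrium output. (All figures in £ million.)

Y = C + I = 243 + 0.93Y + 351.23
Y − 0.93Y = 594.23
0.07Y = 594.23, so Y = 594.23/0.07 = 8489

Y = 8489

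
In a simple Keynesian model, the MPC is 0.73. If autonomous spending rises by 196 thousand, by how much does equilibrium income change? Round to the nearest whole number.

ΔY ≈ 726

The multiplier is 1/(1 − MPC) = 1/0.27.
ΔY = 196/0.27 = 725.93 ≈ 726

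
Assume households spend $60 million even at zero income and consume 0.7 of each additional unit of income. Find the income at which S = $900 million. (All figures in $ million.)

Y = 3200

S = Y − C = -60 + 0.3Y
-60 + 0.3Y = 900, so 0.3Y = 960 and Y = 3200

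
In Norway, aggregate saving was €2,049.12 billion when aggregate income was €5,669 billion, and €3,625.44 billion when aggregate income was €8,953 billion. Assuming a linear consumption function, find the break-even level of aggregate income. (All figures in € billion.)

Y = 1400

MPS = ΔS/ΔY = (3625.44 − 2049.12)/(8953 − 5669) = 1576.32/3284 = 0.48
MPC = 1 − MPS = 0.52
From S(5669) = 2049.12: −a + 0.48(5669) = 2049.12, so a = 2721.12 − 2049.12 = 672
Break-even (S = 0): Y = a/MPS = 672/0.48 = 1400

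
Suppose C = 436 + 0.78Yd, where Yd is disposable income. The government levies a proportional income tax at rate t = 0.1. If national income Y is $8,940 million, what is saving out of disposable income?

Yd = (1 − 0.1)(8940) = 0.9(8940) = 8046
C = 436 + 0.78(8046) = 436 + 6275.88 = 6711.88
S = Yd − C = 8046 − 6711.88 = 1334.12

S = 1334.12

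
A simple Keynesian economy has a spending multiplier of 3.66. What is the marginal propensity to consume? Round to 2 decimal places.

k = 1/(1 − MPC), so 1 − MPC = 1/k = 1/3.66 = 0.2732
MPC = 1 − 0.2732 = 0.73

MPC = 0.73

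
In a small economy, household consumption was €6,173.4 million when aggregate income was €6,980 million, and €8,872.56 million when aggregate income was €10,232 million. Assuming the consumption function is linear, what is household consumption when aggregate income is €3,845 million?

C = 3571.35

MPC = (8872.56 − 6173.4)/(10232 − 6980) = 2699.16/3252 = 0.83
a = 6173.4 − 0.83(6980) = 6173.4 − 5793.4 = 380
C = 380 + 0.83(3845) = 380 + 3191.35 = 3571.35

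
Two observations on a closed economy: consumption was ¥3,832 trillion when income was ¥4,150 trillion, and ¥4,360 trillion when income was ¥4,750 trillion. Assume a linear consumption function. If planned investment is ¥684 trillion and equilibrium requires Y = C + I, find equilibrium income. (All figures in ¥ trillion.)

Y = 7200

MPC = (4360 − 3832)/(4750 − 4150) = 528/600 = 0.88
a = 3832 − 0.88(4150) = 180
Equilibrium: Y = 180 + 0.88Y + 684
0.12Y = 864, so Y = 864/0.12 = 7200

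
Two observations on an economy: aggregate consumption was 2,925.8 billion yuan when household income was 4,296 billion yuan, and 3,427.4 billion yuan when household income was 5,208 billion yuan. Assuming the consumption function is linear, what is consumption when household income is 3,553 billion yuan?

MPC = (3427.4 − 2925.8)/(5208 − 4296) = 501.6/912 = 0.55
a = 2925.8 − 0.55(4296) = 2925.8 − 2362.8 = 563
C = 563 + 0.55(3553) = 563 + 1954.15 = 2517.15

C = 2517.15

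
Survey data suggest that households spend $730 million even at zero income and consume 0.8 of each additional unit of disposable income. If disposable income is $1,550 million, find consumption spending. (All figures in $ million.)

C = 1970

C = 730 + 0.8(1550) = 730 + 1240 = 1970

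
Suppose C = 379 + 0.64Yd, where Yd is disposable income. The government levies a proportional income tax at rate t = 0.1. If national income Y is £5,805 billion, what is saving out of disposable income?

S = 1501.82

Yd = (1 − 0.1)(5805) = 0.9(5805) = 5224.5
C = 379 + 0.64(5224.5) = 379 + 3343.68 = 3722.68
S = Yd − C = 5224.5 − 3722.68 = 1501.82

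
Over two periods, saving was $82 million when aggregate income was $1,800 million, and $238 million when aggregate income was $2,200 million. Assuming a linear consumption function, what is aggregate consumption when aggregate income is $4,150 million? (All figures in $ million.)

MPS = ΔS/ΔY = (238 − 82)/(2200 − 1800) = 156/400 = 0.39
MPC = 1 − MPS = 0.61
Autonomous saving = 82 − 0.39(1800) = -620, so a = 620
C = 620 + 0.61(4150) = 620 + 2531.5 = 3151.5

C = 3151.5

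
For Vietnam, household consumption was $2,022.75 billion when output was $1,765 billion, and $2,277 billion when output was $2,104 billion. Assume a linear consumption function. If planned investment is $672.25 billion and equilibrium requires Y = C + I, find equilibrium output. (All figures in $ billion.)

Y = 5485

MPC = (2277 − 2022.75)/(2104 − 1765) = 254.25/339 = 0.75
a = 2022.75 − 0.75(1765) = 699
Equilibrium: Y = 699 + 0.75Y + 672.25
0.25Y = 1371.25, so Y = 1371.25/0.25 = 5485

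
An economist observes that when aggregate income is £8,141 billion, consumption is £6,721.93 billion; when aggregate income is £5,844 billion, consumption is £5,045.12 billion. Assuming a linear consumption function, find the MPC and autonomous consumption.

MPC = ΔC/ΔY = (6721.93 − 5045.12)/(8141 − 5844) = 1676.81/2297 = 0.73
a = C − MPC·Y = 5045.12 − 0.73(5844) = 5045.12 − 4266.12 = 779

MPC = 0.73; a = 779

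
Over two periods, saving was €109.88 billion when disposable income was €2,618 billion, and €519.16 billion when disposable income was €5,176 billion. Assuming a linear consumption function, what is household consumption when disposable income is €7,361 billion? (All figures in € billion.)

C = 6492.24

MPS = ΔS/ΔY = (519.16 − 109.88)/(5176 − 2618) = 409.28/2558 = 0.16
MPC = 1 − MPS = 0.84
Autonomous saving = 109.88 − 0.16(2618) = -309, so a = 309
C = 309 + 0.84(7361) = 309 + 6183.24 = 6492.24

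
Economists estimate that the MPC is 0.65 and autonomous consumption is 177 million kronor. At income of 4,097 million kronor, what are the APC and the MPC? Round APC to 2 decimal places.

MPC = 0.65 (the slope of the consumption function)
C = 177 + 0.65(4097) = 2840.05, so APC = 2840.05/4097 = 0.69

APC = 0.69; MPC = 0.65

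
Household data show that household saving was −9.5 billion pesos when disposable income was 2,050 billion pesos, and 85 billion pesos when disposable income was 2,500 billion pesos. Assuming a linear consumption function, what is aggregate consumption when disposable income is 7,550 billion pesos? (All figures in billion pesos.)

C = 6404.5

MPS = ΔS/ΔY = (85 − (-9.5))/(2500 − 2050) = 94.5/450 = 0.21
MPC = 1 − MPS = 0.79
Autonomous saving = -9.5 − 0.21(2050) = -440, so a = 440
C = 440 + 0.79(7550) = 440 + 5964.5 = 6404.5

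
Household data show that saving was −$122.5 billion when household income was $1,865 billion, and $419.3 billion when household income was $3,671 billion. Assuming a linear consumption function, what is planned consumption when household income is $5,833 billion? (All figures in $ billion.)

C = 4765.1

MPS = ΔS/ΔY = (419.3 − (-122.5))/(3671 − 1865) = 541.8/1806 = 0.3
MPC = 1 − MPS = 0.7
Autonomous saving = -122.5 − 0.3(1865) = -682, so a = 682
C = 682 + 0.7(5833) = 682 + 4083.1 = 4765.1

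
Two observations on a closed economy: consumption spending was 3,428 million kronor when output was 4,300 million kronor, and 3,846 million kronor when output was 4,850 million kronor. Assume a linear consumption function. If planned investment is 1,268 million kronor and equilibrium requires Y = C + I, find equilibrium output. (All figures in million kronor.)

Y = 5950

MPC = (3846 − 3428)/(4850 − 4300) = 418/550 = 0.76
a = 3428 − 0.76(4300) = 160
Equilibrium: Y = 160 + 0.76Y + 1268
0.24Y = 1428, so Y = 1428/0.24 = 5950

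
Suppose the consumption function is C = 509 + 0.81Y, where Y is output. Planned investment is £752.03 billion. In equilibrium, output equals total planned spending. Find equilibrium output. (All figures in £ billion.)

Y = 6637

Y = C + I = 509 + 0.81Y + 752.03
Y − 0.81Y = 1261.03
0.19Y = 1261.03, so Y = 1261.03/0.19 = 6637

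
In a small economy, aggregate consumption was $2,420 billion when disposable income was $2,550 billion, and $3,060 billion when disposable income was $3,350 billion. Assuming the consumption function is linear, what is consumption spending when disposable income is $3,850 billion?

C = 3460

MPC = (3060 − 2420)/(3350 − 2550) = 640/800 = 0.8
a = 2420 − 0.8(2550) = 2420 − 2040 = 380
C = 380 + 0.8(3850) = 380 + 3080 = 3460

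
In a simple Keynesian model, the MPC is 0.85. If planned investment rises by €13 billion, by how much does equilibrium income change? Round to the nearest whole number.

The multiplier is 1/(1 − MPC) = 1/0.15.
ΔY = 13/0.15 = 86.67 ≈ 87

ΔY ≈ 87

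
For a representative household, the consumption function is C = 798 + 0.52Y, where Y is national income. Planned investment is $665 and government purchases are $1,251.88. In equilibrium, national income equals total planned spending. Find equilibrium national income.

Y = 5656

Y = C + I + G = 798 + 0.52Y + 665 + 1251.88
Y − 0.52Y = 2714.88
0.48Y = 2714.88, so Y = 2714.88/0.48 = 5656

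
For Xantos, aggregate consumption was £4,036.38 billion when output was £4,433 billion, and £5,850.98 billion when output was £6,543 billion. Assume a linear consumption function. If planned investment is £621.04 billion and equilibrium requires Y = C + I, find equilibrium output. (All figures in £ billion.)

Y = 6036

MPC = (5850.98 − 4036.38)/(6543 − 4433) = 1814.6/2110 = 0.86
a = 4036.38 − 0.86(4433) = 224
Equilibrium: Y = 224 + 0.86Y + 621.04
0.14Y = 845.04, so Y = 845.04/0.14 = 6036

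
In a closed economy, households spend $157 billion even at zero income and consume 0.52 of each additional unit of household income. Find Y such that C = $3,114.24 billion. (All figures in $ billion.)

157 + 0.52Y = 3114.24
0.52Y = 2957.24, so Y = 2957.24/0.52 = 5687

Y = 5687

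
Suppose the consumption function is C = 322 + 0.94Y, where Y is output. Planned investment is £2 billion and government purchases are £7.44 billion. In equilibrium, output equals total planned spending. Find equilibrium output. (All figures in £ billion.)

Y = 5524

Y = C + I + G = 322 + 0.94Y + 2 + 7.44
Y − 0.94Y = 331.44
0.06Y = 331.44, so Y = 331.44/0.06 = 5524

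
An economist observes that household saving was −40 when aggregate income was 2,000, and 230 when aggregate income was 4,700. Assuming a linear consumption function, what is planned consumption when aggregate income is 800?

C = 960

MPS = ΔS/ΔY = (230 − (-40))/(4700 − 2000) = 270/2700 = 0.1
MPC = 1 − MPS = 0.9
Autonomous saving = -40 − 0.1(2000) = -240, so a = 240
C = 240 + 0.9(800) = 240 + 720 = 960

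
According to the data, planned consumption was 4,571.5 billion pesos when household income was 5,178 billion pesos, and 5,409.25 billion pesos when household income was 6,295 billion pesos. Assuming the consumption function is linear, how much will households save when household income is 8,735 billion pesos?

S = 1495.75

MPC = (5409.25 − 4571.5)/(6295 − 5178) = 837.75/1117 = 0.75
a = 4571.5 − 0.75(5178) = 4571.5 − 3883.5 = 688
C = 688 + 0.75(8735) = 7239.25
S = 8735 − 7239.25 = 1495.75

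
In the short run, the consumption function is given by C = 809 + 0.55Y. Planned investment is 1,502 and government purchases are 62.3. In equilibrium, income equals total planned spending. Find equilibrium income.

Y = 5274

Y = C + I + G = 809 + 0.55Y + 1502 + 62.3
Y − 0.55Y = 2373.3
0.45Y = 2373.3, so Y = 2373.3/0.45 = 5274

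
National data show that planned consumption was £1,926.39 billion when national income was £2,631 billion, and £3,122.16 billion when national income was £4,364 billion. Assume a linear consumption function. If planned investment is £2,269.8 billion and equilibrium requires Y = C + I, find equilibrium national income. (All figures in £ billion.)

MPC = (3122.16 − 1926.39)/(4364 − 2631) = 1195.77/1733 = 0.69
a = 1926.39 − 0.69(2631) = 111
Equilibrium: Y = 111 + 0.69Y + 2269.8
0.31Y = 2380.8, so Y = 2380.8/0.31 = 7680

Y = 7680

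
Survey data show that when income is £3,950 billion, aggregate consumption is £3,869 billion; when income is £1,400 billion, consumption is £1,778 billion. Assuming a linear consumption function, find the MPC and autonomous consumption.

MPC = 0.82; a = 630

MPC = ΔC/ΔY = (3869 − 1778)/(3950 − 1400) = 2091/2550 = 0.82
a = C − MPC·Y = 1778 − 0.82(1400) = 1778 − 1148 = 630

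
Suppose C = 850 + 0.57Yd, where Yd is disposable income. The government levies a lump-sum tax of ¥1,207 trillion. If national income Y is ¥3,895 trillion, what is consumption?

Yd = Y − T = 3895 − 1207 = 2688
C = 850 + 0.57(2688) = 850 + 1532.16 = 2382.16

C = 2382.16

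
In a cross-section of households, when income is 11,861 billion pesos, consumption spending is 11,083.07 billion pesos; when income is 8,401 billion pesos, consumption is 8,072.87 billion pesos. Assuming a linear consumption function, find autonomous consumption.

a = 764

MPC = ΔC/ΔY = (11083.07 − 8072.87)/(11861 − 8401) = 3010.2/3460 = 0.87
a = C − MPC·Y = 8072.87 − 0.87(8401) = 8072.87 − 7308.87 = 764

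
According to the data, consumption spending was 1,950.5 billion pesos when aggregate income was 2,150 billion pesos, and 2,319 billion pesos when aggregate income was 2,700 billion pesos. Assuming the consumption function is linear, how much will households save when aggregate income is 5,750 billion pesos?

MPC = (2319 − 1950.5)/(2700 − 2150) = 368.5/550 = 0.67
a = 1950.5 − 0.67(2150) = 1950.5 − 1440.5 = 510
C = 510 + 0.67(5750) = 4362.5
S = 5750 − 4362.5 = 1387.5

S = 1387.5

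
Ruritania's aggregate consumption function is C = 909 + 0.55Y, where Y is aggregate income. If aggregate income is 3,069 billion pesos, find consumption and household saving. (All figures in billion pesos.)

C = 2596.95; S = 472.05

C = 909 + 0.55(3069) = 909 + 1687.95 = 2596.95
S = Y − C = 3069 − 2596.95 = 472.05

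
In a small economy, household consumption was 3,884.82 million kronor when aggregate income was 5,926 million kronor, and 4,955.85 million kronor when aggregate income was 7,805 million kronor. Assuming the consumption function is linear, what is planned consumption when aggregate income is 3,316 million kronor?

C = 2397.12

MPC = (4955.85 − 3884.82)/(7805 − 5926) = 1071.03/1879 = 0.57
a = 3884.82 − 0.57(5926) = 3884.82 − 3377.82 = 507
C = 507 + 0.57(3316) = 507 + 1890.12 = 2397.12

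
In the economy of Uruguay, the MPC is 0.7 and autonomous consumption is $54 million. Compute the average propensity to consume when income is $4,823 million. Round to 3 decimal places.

C = 54 + 0.7(4823) = 3430.1
APC = C/Y = 3430.1/4823 = 0.711

APC = 0.711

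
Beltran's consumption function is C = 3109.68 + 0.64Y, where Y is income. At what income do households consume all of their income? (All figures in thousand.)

Y = 8638

At break-even, C = Y: 3109.68 + 0.64Y = Y
0.36Y = 3109.68, so Y = 3109.68/0.36 = 8638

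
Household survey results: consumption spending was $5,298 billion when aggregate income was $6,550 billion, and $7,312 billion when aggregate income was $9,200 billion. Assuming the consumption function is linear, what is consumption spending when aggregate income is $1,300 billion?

C = 1308

MPC = (7312 − 5298)/(9200 − 6550) = 2014/2650 = 0.76
a = 5298 − 0.76(6550) = 5298 − 4978 = 320
C = 320 + 0.76(1300) = 320 + 988 = 1308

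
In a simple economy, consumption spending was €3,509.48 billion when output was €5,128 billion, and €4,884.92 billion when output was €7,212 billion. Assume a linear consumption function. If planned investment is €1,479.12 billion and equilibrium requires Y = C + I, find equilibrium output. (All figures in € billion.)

MPC = (4884.92 − 3509.48)/(7212 − 5128) = 1375.44/2084 = 0.66
a = 3509.48 − 0.66(5128) = 125
Equilibrium: Y = 125 + 0.66Y + 1479.12
0.34Y = 1604.12, so Y = 1604.12/0.34 = 4718

Y = 4718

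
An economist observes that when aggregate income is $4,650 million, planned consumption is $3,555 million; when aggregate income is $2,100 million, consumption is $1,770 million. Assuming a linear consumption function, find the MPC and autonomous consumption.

MPC = ΔC/ΔY = (3555 − 1770)/(4650 − 2100) = 1785/2550 = 0.7
a = C − MPC·Y = 1770 − 0.7(2100) = 1770 − 1470 = 300

MPC = 0.7; a = 300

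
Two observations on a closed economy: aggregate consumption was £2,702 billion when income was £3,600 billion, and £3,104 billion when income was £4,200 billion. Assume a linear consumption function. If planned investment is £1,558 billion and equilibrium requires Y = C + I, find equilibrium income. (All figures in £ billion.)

MPC = (3104 − 2702)/(4200 − 3600) = 402/600 = 0.67
a = 2702 − 0.67(3600) = 290
Equilibrium: Y = 290 + 0.67Y + 1558
0.33Y = 1848, so Y = 1848/0.33 = 5600

Y = 5600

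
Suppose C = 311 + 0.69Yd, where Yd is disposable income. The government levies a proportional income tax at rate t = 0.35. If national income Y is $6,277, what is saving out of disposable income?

Yd = (1 − 0.35)(6277) = 0.65(6277) = 4080.05
C = 311 + 0.69(4080.05) = 311 + 2815.2345 = 3126.2345
S = Yd − C = 4080.05 − 3126.2345 = 953.8155

S = 953.8155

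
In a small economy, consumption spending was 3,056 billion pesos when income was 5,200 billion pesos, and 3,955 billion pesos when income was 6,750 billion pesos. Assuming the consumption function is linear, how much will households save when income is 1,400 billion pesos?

MPC = (3955 − 3056)/(6750 − 5200) = 899/1550 = 0.58
a = 3056 − 0.58(5200) = 3056 − 3016 = 40
C = 40 + 0.58(1400) = 852
S = 1400 − 852 = 548

S = 548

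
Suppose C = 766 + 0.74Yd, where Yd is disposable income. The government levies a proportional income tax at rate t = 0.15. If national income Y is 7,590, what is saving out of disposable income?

Yd = (1 − 0.15)(7590) = 0.85(7590) = 6451.5
C = 766 + 0.74(6451.5) = 766 + 4774.11 = 5540.11
S = Yd − C = 6451.5 − 5540.11 = 911.39

S = 911.39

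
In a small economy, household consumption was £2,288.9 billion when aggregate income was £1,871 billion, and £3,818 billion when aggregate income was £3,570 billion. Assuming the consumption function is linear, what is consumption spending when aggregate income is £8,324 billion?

C = 8096.6

MPC = (3818 − 2288.9)/(3570 − 1871) = 1529.1/1699 = 0.9
a = 2288.9 − 0.9(1871) = 2288.9 − 1683.9 = 605
C = 605 + 0.9(8324) = 605 + 7491.6 = 8096.6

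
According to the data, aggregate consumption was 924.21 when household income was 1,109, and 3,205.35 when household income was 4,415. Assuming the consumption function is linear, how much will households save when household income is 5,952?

S = 1686.12

MPC = (3205.35 − 924.21)/(4415 − 1109) = 2281.14/3306 = 0.69
a = 924.21 − 0.69(1109) = 924.21 − 765.21 = 159
C = 159 + 0.69(5952) = 4265.88
S = 5952 − 4265.88 = 1686.12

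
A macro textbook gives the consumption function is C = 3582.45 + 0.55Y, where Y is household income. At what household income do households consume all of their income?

Y = 7961

At break-even, C = Y: 3582.45 + 0.55Y = Y
0.45Y = 3582.45, so Y = 3582.45/0.45 = 7961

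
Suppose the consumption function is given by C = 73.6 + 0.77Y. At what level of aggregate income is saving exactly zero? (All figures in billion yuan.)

At break-even, C = Y: 73.6 + 0.77Y = Y
0.23Y = 73.6, so Y = 73.6/0.23 = 320

Y = 320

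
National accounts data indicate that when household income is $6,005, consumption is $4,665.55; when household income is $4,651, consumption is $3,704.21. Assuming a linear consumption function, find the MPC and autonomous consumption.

MPC = 0.71; a = 402

MPC = ΔC/ΔY = (4665.55 − 3704.21)/(6005 − 4651) = 961.34/1354 = 0.71
a = C − MPC·Y = 3704.21 − 0.71(4651) = 3704.21 − 3302.21 = 402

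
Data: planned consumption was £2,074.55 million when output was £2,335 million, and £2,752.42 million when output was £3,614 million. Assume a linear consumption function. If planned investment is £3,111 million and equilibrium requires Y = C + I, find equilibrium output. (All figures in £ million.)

MPC = (2752.42 − 2074.55)/(3614 − 2335) = 677.87/1279 = 0.53
a = 2074.55 − 0.53(2335) = 837
Equilibrium: Y = 837 + 0.53Y + 3111
0.47Y = 3948, so Y = 3948/0.47 = 8400

Y = 8400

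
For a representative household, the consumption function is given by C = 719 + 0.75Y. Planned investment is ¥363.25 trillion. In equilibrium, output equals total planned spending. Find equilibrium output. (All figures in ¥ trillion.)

Y = 4329

Y = C + I = 719 + 0.75Y + 363.25
Y − 0.75Y = 1082.25
0.25Y = 1082.25, so Y = 1082.25/0.25 = 4329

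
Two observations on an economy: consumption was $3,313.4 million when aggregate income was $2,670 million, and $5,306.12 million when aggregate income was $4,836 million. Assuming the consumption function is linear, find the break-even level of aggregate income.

MPC = (5306.12 − 3313.4)/(4836 − 2670) = 1992.72/2166 = 0.92
a = 3313.4 − 0.92(2670) = 3313.4 − 2456.4 = 857
Break-even: Y = a/(1−MPC) = 857/0.08 = 10712.5

Y = 10712.5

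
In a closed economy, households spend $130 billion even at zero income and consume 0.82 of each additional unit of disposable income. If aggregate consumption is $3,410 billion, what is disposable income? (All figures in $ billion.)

130 + 0.82Y = 3410
0.82Y = 3280, so Y = 3280/0.82 = 4000

Y = 4000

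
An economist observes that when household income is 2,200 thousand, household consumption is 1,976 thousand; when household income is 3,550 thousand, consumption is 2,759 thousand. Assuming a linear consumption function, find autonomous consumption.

MPC = ΔC/ΔY = (2759 − 1976)/(3550 − 2200) = 783/1350 = 0.58
a = C − MPC·Y = 1976 − 0.58(2200) = 1976 − 1276 = 700

a = 700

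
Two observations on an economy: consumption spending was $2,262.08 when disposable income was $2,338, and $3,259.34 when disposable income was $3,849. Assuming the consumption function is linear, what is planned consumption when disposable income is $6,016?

C = 4689.56

MPC = (3259.34 − 2262.08)/(3849 − 2338) = 997.26/1511 = 0.66
a = 2262.08 − 0.66(2338) = 2262.08 − 1543.08 = 719
C = 719 + 0.66(6016) = 719 + 3970.56 = 4689.56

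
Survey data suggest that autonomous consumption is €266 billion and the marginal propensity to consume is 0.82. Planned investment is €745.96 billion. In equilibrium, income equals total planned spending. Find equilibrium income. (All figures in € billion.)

Y = 5622

Y = C + I = 266 + 0.82Y + 745.96
Y − 0.82Y = 1011.96
0.18Y = 1011.96, so Y = 1011.96/0.18 = 5622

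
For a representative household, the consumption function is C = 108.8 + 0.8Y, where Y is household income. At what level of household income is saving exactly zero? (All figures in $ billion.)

At break-even, C = Y: 108.8 + 0.8Y = Y
0.2Y = 108.8, so Y = 108.8/0.2 = 544

Y = 544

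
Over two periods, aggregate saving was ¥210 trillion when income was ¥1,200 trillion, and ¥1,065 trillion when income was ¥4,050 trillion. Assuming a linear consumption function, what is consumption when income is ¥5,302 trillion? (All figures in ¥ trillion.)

MPS = ΔS/ΔY = (1065 − 210)/(4050 − 1200) = 855/2850 = 0.3
MPC = 1 − MPS = 0.7
Autonomous saving = 210 − 0.3(1200) = -150, so a = 150
C = 150 + 0.7(5302) = 150 + 3711.4 = 3861.4

C = 3861.4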